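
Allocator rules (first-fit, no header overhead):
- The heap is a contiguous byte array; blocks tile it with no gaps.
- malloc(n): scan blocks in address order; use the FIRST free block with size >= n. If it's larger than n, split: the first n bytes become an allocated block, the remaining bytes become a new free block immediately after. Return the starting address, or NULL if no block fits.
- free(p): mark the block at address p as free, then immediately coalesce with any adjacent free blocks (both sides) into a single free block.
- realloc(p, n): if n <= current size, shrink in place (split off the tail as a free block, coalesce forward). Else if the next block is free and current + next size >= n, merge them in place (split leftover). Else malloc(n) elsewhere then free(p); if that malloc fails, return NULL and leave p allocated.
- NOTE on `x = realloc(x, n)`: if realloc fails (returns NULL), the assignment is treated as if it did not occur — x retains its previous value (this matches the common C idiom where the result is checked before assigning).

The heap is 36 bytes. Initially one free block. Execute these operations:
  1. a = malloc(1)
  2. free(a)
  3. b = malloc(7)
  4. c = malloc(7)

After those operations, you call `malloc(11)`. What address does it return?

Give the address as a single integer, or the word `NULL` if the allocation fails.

Op 1: a = malloc(1) -> a = 0; heap: [0-0 ALLOC][1-35 FREE]
Op 2: free(a) -> (freed a); heap: [0-35 FREE]
Op 3: b = malloc(7) -> b = 0; heap: [0-6 ALLOC][7-35 FREE]
Op 4: c = malloc(7) -> c = 7; heap: [0-6 ALLOC][7-13 ALLOC][14-35 FREE]
malloc(11): first-fit scan over [0-6 ALLOC][7-13 ALLOC][14-35 FREE] -> 14

Answer: 14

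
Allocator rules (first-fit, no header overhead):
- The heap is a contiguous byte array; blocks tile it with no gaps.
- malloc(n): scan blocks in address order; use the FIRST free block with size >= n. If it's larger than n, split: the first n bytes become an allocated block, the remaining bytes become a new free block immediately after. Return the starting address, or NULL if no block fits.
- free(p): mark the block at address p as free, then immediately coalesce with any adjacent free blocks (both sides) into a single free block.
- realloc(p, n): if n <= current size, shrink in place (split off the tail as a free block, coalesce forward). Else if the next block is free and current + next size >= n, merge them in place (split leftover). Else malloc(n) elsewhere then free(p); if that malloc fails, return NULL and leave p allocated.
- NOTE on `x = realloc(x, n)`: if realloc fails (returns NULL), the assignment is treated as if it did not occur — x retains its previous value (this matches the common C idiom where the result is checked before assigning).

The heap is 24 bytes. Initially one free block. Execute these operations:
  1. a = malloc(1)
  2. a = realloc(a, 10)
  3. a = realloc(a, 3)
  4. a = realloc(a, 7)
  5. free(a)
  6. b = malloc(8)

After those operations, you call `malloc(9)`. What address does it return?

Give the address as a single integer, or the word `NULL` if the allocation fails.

Op 1: a = malloc(1) -> a = 0; heap: [0-0 ALLOC][1-23 FREE]
Op 2: a = realloc(a, 10) -> a = 0; heap: [0-9 ALLOC][10-23 FREE]
Op 3: a = realloc(a, 3) -> a = 0; heap: [0-2 ALLOC][3-23 FREE]
Op 4: a = realloc(a, 7) -> a = 0; heap: [0-6 ALLOC][7-23 FREE]
Op 5: free(a) -> (freed a); heap: [0-23 FREE]
Op 6: b = malloc(8) -> b = 0; heap: [0-7 ALLOC][8-23 FREE]
malloc(9): first-fit scan over [0-7 ALLOC][8-23 FREE] -> 8

Answer: 8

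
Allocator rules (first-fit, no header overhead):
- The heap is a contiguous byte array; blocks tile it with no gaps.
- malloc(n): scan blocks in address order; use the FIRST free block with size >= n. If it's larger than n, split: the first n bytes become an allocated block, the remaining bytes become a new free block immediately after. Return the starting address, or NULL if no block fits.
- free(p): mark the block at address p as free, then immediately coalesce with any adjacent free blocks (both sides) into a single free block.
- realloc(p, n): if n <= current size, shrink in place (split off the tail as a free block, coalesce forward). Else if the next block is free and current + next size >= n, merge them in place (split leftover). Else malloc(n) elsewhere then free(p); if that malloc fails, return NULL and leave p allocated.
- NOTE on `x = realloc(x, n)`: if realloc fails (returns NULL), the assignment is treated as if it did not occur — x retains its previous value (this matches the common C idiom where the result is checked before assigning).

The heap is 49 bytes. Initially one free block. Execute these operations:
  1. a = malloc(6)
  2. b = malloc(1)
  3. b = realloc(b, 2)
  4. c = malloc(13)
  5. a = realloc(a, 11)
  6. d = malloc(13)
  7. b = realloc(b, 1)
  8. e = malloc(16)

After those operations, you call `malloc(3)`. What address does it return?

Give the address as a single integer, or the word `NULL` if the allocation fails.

Answer: 0

Derivation:
Op 1: a = malloc(6) -> a = 0; heap: [0-5 ALLOC][6-48 FREE]
Op 2: b = malloc(1) -> b = 6; heap: [0-5 ALLOC][6-6 ALLOC][7-48 FREE]
Op 3: b = realloc(b, 2) -> b = 6; heap: [0-5 ALLOC][6-7 ALLOC][8-48 FREE]
Op 4: c = malloc(13) -> c = 8; heap: [0-5 ALLOC][6-7 ALLOC][8-20 ALLOC][21-48 FREE]
Op 5: a = realloc(a, 11) -> a = 21; heap: [0-5 FREE][6-7 ALLOC][8-20 ALLOC][21-31 ALLOC][32-48 FREE]
Op 6: d = malloc(13) -> d = 32; heap: [0-5 FREE][6-7 ALLOC][8-20 ALLOC][21-31 ALLOC][32-44 ALLOC][45-48 FREE]
Op 7: b = realloc(b, 1) -> b = 6; heap: [0-5 FREE][6-6 ALLOC][7-7 FREE][8-20 ALLOC][21-31 ALLOC][32-44 ALLOC][45-48 FREE]
Op 8: e = malloc(16) -> e = NULL; heap: [0-5 FREE][6-6 ALLOC][7-7 FREE][8-20 ALLOC][21-31 ALLOC][32-44 ALLOC][45-48 FREE]
malloc(3): first-fit scan over [0-5 FREE][6-6 ALLOC][7-7 FREE][8-20 ALLOC][21-31 ALLOC][32-44 ALLOC][45-48 FREE] -> 0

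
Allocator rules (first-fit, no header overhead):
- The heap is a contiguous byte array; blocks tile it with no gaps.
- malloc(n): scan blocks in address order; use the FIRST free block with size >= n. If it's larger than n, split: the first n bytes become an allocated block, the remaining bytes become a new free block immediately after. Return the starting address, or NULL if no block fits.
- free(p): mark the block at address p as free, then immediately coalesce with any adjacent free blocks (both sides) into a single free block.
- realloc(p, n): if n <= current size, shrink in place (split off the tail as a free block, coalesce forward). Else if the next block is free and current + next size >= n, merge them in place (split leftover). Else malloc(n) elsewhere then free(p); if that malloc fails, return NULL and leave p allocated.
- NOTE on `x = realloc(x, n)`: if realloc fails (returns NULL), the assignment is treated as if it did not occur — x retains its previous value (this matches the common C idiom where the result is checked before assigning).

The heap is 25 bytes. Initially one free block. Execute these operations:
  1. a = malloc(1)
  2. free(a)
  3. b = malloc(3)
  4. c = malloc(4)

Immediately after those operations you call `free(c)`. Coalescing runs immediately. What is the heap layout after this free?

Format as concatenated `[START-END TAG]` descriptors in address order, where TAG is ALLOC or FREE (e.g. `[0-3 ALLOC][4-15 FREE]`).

Op 1: a = malloc(1) -> a = 0; heap: [0-0 ALLOC][1-24 FREE]
Op 2: free(a) -> (freed a); heap: [0-24 FREE]
Op 3: b = malloc(3) -> b = 0; heap: [0-2 ALLOC][3-24 FREE]
Op 4: c = malloc(4) -> c = 3; heap: [0-2 ALLOC][3-6 ALLOC][7-24 FREE]
free(c): c = 3 -> block [3-6 ALLOC]; mark free, coalesce with adjacent free neighbors -> [0-2 ALLOC][3-24 FREE]

Answer: [0-2 ALLOC][3-24 FREE]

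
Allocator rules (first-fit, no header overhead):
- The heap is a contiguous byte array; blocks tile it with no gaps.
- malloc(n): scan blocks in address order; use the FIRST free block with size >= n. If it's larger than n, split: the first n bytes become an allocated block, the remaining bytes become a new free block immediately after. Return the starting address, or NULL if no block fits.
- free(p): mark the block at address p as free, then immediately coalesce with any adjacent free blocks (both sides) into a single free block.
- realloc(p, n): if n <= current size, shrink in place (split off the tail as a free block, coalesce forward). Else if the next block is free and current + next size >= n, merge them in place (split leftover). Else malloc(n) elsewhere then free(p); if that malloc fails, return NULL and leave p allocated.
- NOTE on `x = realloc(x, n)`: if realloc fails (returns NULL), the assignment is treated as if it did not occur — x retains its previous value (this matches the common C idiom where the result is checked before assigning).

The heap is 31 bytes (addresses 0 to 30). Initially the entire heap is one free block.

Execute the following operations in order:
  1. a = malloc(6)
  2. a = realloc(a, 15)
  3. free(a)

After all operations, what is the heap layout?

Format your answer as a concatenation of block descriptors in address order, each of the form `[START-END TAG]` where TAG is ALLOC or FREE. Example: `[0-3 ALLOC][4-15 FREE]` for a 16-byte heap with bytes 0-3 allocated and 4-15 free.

Answer: [0-30 FREE]

Derivation:
Op 1: a = malloc(6) -> a = 0; heap: [0-5 ALLOC][6-30 FREE]
Op 2: a = realloc(a, 15) -> a = 0; heap: [0-14 ALLOC][15-30 FREE]
Op 3: free(a) -> (freed a); heap: [0-30 FREE]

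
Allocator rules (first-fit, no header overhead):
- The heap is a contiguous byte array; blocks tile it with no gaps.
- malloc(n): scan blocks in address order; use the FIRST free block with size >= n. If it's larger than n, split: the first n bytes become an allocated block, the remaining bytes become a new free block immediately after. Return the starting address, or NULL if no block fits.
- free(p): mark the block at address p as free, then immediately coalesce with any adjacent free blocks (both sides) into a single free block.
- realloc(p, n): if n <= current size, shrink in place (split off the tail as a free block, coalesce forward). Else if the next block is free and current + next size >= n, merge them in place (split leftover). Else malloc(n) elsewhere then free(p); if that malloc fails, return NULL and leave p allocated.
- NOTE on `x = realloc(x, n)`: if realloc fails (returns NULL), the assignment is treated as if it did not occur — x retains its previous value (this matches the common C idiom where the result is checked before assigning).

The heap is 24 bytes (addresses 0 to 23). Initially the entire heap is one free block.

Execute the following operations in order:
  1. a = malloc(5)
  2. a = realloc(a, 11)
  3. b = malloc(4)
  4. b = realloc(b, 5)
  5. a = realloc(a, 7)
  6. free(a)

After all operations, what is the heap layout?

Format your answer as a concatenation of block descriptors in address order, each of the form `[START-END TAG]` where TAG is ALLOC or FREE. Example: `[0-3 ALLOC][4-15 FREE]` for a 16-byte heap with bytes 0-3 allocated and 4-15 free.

Op 1: a = malloc(5) -> a = 0; heap: [0-4 ALLOC][5-23 FREE]
Op 2: a = realloc(a, 11) -> a = 0; heap: [0-10 ALLOC][11-23 FREE]
Op 3: b = malloc(4) -> b = 11; heap: [0-10 ALLOC][11-14 ALLOC][15-23 FREE]
Op 4: b = realloc(b, 5) -> b = 11; heap: [0-10 ALLOC][11-15 ALLOC][16-23 FREE]
Op 5: a = realloc(a, 7) -> a = 0; heap: [0-6 ALLOC][7-10 FREE][11-15 ALLOC][16-23 FREE]
Op 6: free(a) -> (freed a); heap: [0-10 FREE][11-15 ALLOC][16-23 FREE]

Answer: [0-10 FREE][11-15 ALLOC][16-23 FREE]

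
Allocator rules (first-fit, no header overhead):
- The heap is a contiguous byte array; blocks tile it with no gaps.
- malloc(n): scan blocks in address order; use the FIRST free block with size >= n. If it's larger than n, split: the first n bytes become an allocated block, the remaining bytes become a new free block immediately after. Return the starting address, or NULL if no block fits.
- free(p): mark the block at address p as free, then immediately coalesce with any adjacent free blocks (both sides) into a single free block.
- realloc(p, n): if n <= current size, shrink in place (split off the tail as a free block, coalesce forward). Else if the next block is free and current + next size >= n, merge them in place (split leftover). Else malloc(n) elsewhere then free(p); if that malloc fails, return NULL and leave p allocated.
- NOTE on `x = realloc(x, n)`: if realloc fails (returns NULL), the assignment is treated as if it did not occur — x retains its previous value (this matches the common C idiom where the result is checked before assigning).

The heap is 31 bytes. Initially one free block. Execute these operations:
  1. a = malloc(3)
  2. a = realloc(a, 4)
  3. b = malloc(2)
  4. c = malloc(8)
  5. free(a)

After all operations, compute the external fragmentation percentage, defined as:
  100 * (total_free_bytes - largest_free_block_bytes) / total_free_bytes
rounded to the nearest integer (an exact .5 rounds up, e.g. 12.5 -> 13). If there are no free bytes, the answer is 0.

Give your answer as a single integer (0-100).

Op 1: a = malloc(3) -> a = 0; heap: [0-2 ALLOC][3-30 FREE]
Op 2: a = realloc(a, 4) -> a = 0; heap: [0-3 ALLOC][4-30 FREE]
Op 3: b = malloc(2) -> b = 4; heap: [0-3 ALLOC][4-5 ALLOC][6-30 FREE]
Op 4: c = malloc(8) -> c = 6; heap: [0-3 ALLOC][4-5 ALLOC][6-13 ALLOC][14-30 FREE]
Op 5: free(a) -> (freed a); heap: [0-3 FREE][4-5 ALLOC][6-13 ALLOC][14-30 FREE]
Free blocks: [4 17] total_free=21 largest=17 -> 100*(21-17)/21 = 400/21 ≈ 19.048 -> rounds to 19

Answer: 19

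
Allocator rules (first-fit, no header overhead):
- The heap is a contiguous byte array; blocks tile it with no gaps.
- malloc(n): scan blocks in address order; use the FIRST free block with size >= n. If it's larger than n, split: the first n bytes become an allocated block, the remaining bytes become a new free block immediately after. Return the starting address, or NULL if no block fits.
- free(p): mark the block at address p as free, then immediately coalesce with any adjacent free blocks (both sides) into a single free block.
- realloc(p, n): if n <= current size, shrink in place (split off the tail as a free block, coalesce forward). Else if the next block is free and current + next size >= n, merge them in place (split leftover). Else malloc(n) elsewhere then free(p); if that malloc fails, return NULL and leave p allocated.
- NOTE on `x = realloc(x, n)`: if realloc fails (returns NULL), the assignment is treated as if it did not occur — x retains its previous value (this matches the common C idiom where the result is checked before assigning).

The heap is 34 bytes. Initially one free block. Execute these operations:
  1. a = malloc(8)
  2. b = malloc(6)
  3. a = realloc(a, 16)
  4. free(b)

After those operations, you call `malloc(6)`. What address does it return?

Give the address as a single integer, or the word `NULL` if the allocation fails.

Op 1: a = malloc(8) -> a = 0; heap: [0-7 ALLOC][8-33 FREE]
Op 2: b = malloc(6) -> b = 8; heap: [0-7 ALLOC][8-13 ALLOC][14-33 FREE]
Op 3: a = realloc(a, 16) -> a = 14; heap: [0-7 FREE][8-13 ALLOC][14-29 ALLOC][30-33 FREE]
Op 4: free(b) -> (freed b); heap: [0-13 FREE][14-29 ALLOC][30-33 FREE]
malloc(6): first-fit scan over [0-13 FREE][14-29 ALLOC][30-33 FREE] -> 0

Answer: 0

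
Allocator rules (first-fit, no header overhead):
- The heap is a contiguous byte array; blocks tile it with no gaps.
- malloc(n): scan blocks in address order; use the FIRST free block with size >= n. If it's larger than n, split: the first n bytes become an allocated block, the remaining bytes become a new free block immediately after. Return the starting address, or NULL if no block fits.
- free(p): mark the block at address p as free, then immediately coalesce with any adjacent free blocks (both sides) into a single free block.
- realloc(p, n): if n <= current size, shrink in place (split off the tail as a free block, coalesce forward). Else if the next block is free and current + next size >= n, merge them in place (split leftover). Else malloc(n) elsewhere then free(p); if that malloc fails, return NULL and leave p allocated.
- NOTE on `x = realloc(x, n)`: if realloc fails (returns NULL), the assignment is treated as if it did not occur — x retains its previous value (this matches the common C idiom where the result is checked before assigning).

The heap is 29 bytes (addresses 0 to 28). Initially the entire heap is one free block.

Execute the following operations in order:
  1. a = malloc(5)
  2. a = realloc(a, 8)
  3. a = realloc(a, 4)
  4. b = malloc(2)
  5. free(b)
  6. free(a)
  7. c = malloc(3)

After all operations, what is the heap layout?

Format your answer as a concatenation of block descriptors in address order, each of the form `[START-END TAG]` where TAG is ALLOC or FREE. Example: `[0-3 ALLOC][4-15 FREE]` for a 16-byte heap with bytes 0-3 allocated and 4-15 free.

Answer: [0-2 ALLOC][3-28 FREE]

Derivation:
Op 1: a = malloc(5) -> a = 0; heap: [0-4 ALLOC][5-28 FREE]
Op 2: a = realloc(a, 8) -> a = 0; heap: [0-7 ALLOC][8-28 FREE]
Op 3: a = realloc(a, 4) -> a = 0; heap: [0-3 ALLOC][4-28 FREE]
Op 4: b = malloc(2) -> b = 4; heap: [0-3 ALLOC][4-5 ALLOC][6-28 FREE]
Op 5: free(b) -> (freed b); heap: [0-3 ALLOC][4-28 FREE]
Op 6: free(a) -> (freed a); heap: [0-28 FREE]
Op 7: c = malloc(3) -> c = 0; heap: [0-2 ALLOC][3-28 FREE]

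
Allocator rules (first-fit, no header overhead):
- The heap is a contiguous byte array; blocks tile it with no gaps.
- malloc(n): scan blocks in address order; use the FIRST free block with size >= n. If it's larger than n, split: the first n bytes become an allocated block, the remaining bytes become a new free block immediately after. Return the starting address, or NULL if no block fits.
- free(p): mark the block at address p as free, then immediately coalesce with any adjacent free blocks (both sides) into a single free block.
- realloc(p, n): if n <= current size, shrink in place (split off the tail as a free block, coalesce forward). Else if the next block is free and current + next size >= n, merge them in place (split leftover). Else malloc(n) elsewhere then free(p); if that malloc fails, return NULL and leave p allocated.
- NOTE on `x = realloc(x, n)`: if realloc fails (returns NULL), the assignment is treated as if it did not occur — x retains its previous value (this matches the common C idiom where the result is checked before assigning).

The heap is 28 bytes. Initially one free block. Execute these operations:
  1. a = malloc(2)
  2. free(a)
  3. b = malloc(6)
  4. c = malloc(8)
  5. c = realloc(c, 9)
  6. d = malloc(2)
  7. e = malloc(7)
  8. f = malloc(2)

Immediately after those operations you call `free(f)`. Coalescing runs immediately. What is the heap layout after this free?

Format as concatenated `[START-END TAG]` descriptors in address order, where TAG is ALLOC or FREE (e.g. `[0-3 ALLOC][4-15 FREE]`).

Answer: [0-5 ALLOC][6-14 ALLOC][15-16 ALLOC][17-23 ALLOC][24-27 FREE]

Derivation:
Op 1: a = malloc(2) -> a = 0; heap: [0-1 ALLOC][2-27 FREE]
Op 2: free(a) -> (freed a); heap: [0-27 FREE]
Op 3: b = malloc(6) -> b = 0; heap: [0-5 ALLOC][6-27 FREE]
Op 4: c = malloc(8) -> c = 6; heap: [0-5 ALLOC][6-13 ALLOC][14-27 FREE]
Op 5: c = realloc(c, 9) -> c = 6; heap: [0-5 ALLOC][6-14 ALLOC][15-27 FREE]
Op 6: d = malloc(2) -> d = 15; heap: [0-5 ALLOC][6-14 ALLOC][15-16 ALLOC][17-27 FREE]
Op 7: e = malloc(7) -> e = 17; heap: [0-5 ALLOC][6-14 ALLOC][15-16 ALLOC][17-23 ALLOC][24-27 FREE]
Op 8: f = malloc(2) -> f = 24; heap: [0-5 ALLOC][6-14 ALLOC][15-16 ALLOC][17-23 ALLOC][24-25 ALLOC][26-27 FREE]
free(f): f = 24 -> block [24-25 ALLOC]; mark free, coalesce with adjacent free neighbors -> [0-5 ALLOC][6-14 ALLOC][15-16 ALLOC][17-23 ALLOC][24-27 FREE]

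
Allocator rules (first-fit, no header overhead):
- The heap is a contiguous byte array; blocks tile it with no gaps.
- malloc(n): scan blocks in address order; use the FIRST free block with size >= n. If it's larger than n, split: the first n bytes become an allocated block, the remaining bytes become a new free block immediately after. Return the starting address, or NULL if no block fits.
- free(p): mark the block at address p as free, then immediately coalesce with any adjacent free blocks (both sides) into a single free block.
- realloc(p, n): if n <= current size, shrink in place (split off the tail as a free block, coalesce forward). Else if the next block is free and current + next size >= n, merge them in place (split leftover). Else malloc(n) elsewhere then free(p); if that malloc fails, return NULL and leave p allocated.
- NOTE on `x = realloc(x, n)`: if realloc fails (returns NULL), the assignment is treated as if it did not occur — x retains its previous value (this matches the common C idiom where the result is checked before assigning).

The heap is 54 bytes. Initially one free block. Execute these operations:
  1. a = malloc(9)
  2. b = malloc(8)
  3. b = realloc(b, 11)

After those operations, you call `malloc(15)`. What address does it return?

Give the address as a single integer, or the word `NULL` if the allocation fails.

Op 1: a = malloc(9) -> a = 0; heap: [0-8 ALLOC][9-53 FREE]
Op 2: b = malloc(8) -> b = 9; heap: [0-8 ALLOC][9-16 ALLOC][17-53 FREE]
Op 3: b = realloc(b, 11) -> b = 9; heap: [0-8 ALLOC][9-19 ALLOC][20-53 FREE]
malloc(15): first-fit scan over [0-8 ALLOC][9-19 ALLOC][20-53 FREE] -> 20

Answer: 20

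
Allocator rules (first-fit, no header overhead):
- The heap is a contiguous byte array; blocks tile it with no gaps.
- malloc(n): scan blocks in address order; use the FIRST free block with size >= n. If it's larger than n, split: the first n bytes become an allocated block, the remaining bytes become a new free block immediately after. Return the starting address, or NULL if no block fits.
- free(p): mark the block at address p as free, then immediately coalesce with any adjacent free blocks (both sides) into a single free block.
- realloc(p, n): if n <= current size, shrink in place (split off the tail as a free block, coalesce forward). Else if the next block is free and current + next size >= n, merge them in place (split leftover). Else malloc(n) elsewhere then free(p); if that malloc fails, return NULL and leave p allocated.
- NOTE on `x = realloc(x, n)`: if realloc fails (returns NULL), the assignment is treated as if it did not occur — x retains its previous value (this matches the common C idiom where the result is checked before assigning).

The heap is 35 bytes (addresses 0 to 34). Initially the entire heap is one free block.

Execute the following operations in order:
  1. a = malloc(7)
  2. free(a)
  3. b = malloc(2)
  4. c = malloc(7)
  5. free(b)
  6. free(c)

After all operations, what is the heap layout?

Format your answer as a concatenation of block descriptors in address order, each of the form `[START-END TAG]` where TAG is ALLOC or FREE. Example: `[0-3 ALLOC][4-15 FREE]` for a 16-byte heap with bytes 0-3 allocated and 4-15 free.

Op 1: a = malloc(7) -> a = 0; heap: [0-6 ALLOC][7-34 FREE]
Op 2: free(a) -> (freed a); heap: [0-34 FREE]
Op 3: b = malloc(2) -> b = 0; heap: [0-1 ALLOC][2-34 FREE]
Op 4: c = malloc(7) -> c = 2; heap: [0-1 ALLOC][2-8 ALLOC][9-34 FREE]
Op 5: free(b) -> (freed b); heap: [0-1 FREE][2-8 ALLOC][9-34 FREE]
Op 6: free(c) -> (freed c); heap: [0-34 FREE]

Answer: [0-34 FREE]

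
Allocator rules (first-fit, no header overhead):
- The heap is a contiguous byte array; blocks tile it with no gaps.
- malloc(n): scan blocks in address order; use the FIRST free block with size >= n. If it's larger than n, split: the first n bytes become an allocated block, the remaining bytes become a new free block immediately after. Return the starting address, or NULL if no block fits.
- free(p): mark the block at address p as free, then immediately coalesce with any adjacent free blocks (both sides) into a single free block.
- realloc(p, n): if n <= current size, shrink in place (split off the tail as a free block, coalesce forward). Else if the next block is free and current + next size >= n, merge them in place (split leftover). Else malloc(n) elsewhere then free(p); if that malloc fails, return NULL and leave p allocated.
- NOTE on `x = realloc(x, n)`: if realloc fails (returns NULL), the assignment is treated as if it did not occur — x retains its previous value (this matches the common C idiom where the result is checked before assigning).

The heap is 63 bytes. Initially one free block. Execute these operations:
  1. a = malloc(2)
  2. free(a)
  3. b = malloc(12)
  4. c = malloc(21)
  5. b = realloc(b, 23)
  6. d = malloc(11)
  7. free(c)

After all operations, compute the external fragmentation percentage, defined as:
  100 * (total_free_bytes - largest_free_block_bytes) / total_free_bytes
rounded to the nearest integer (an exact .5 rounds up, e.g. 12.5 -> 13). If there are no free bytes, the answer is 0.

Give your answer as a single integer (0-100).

Op 1: a = malloc(2) -> a = 0; heap: [0-1 ALLOC][2-62 FREE]
Op 2: free(a) -> (freed a); heap: [0-62 FREE]
Op 3: b = malloc(12) -> b = 0; heap: [0-11 ALLOC][12-62 FREE]
Op 4: c = malloc(21) -> c = 12; heap: [0-11 ALLOC][12-32 ALLOC][33-62 FREE]
Op 5: b = realloc(b, 23) -> b = 33; heap: [0-11 FREE][12-32 ALLOC][33-55 ALLOC][56-62 FREE]
Op 6: d = malloc(11) -> d = 0; heap: [0-10 ALLOC][11-11 FREE][12-32 ALLOC][33-55 ALLOC][56-62 FREE]
Op 7: free(c) -> (freed c); heap: [0-10 ALLOC][11-32 FREE][33-55 ALLOC][56-62 FREE]
Free blocks: [22 7] total_free=29 largest=22 -> 100*(29-22)/29 = 700/29 ≈ 24.138 -> rounds to 24

Answer: 24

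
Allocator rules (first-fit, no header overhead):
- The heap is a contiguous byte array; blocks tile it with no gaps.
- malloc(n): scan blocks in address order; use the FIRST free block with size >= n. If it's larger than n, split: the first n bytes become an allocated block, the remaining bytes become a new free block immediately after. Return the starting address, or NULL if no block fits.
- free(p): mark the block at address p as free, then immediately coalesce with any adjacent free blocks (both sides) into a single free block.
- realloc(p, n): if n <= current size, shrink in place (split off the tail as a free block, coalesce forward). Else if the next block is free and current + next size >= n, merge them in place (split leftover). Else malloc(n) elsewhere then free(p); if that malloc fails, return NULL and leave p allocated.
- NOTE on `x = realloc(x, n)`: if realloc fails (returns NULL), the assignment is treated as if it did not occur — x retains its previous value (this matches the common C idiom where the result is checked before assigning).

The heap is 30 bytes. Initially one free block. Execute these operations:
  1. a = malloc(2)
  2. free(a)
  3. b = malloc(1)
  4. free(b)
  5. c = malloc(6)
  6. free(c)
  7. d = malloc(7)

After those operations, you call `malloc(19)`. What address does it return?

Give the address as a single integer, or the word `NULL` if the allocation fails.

Op 1: a = malloc(2) -> a = 0; heap: [0-1 ALLOC][2-29 FREE]
Op 2: free(a) -> (freed a); heap: [0-29 FREE]
Op 3: b = malloc(1) -> b = 0; heap: [0-0 ALLOC][1-29 FREE]
Op 4: free(b) -> (freed b); heap: [0-29 FREE]
Op 5: c = malloc(6) -> c = 0; heap: [0-5 ALLOC][6-29 FREE]
Op 6: free(c) -> (freed c); heap: [0-29 FREE]
Op 7: d = malloc(7) -> d = 0; heap: [0-6 ALLOC][7-29 FREE]
malloc(19): first-fit scan over [0-6 ALLOC][7-29 FREE] -> 7

Answer: 7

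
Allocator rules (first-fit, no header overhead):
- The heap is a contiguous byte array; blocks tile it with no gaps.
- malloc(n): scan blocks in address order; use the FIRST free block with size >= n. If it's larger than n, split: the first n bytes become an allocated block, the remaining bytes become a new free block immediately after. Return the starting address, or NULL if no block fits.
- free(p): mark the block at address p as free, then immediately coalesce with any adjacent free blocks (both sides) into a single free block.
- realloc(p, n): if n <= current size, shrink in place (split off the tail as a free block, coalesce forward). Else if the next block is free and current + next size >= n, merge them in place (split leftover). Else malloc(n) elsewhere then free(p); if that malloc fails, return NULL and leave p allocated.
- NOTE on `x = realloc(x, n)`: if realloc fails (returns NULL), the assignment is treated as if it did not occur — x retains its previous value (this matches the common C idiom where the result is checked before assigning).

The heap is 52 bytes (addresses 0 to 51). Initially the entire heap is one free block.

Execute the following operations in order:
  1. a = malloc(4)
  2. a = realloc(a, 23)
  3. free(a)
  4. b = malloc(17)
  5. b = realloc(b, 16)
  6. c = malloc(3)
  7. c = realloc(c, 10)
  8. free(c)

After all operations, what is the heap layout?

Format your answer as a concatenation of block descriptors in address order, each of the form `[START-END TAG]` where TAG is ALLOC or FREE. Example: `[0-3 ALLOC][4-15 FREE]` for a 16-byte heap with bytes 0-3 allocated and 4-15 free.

Op 1: a = malloc(4) -> a = 0; heap: [0-3 ALLOC][4-51 FREE]
Op 2: a = realloc(a, 23) -> a = 0; heap: [0-22 ALLOC][23-51 FREE]
Op 3: free(a) -> (freed a); heap: [0-51 FREE]
Op 4: b = malloc(17) -> b = 0; heap: [0-16 ALLOC][17-51 FREE]
Op 5: b = realloc(b, 16) -> b = 0; heap: [0-15 ALLOC][16-51 FREE]
Op 6: c = malloc(3) -> c = 16; heap: [0-15 ALLOC][16-18 ALLOC][19-51 FREE]
Op 7: c = realloc(c, 10) -> c = 16; heap: [0-15 ALLOC][16-25 ALLOC][26-51 FREE]
Op 8: free(c) -> (freed c); heap: [0-15 ALLOC][16-51 FREE]

Answer: [0-15 ALLOC][16-51 FREE]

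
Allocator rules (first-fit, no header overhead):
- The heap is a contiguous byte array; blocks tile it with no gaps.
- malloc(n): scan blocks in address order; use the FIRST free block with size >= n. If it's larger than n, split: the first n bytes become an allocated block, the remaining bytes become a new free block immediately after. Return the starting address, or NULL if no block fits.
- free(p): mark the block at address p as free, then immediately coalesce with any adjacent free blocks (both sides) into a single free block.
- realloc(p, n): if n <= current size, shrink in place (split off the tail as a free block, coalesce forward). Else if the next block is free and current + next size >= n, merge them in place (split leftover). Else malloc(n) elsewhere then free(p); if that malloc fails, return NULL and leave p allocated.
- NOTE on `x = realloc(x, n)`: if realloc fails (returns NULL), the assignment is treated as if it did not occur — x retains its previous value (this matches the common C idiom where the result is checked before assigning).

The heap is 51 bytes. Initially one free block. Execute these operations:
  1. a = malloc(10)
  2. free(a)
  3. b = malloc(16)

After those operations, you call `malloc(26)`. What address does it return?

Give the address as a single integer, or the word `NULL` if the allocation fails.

Answer: 16

Derivation:
Op 1: a = malloc(10) -> a = 0; heap: [0-9 ALLOC][10-50 FREE]
Op 2: free(a) -> (freed a); heap: [0-50 FREE]
Op 3: b = malloc(16) -> b = 0; heap: [0-15 ALLOC][16-50 FREE]
malloc(26): first-fit scan over [0-15 ALLOC][16-50 FREE] -> 16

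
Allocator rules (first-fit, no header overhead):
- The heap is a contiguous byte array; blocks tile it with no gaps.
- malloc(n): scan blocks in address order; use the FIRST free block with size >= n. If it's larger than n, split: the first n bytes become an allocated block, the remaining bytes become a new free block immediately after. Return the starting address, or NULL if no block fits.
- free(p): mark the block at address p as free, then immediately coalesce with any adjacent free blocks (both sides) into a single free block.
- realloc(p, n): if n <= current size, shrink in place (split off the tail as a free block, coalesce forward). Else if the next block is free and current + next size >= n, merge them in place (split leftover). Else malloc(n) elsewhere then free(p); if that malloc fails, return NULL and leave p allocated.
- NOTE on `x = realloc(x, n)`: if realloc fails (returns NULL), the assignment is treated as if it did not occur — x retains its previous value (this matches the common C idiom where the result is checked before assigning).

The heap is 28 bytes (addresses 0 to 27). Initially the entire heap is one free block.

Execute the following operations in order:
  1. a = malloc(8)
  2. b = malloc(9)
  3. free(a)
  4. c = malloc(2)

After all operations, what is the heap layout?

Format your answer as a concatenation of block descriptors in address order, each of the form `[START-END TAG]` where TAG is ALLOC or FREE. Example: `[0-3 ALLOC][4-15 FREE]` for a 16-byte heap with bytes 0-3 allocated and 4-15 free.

Op 1: a = malloc(8) -> a = 0; heap: [0-7 ALLOC][8-27 FREE]
Op 2: b = malloc(9) -> b = 8; heap: [0-7 ALLOC][8-16 ALLOC][17-27 FREE]
Op 3: free(a) -> (freed a); heap: [0-7 FREE][8-16 ALLOC][17-27 FREE]
Op 4: c = malloc(2) -> c = 0; heap: [0-1 ALLOC][2-7 FREE][8-16 ALLOC][17-27 FREE]

Answer: [0-1 ALLOC][2-7 FREE][8-16 ALLOC][17-27 FREE]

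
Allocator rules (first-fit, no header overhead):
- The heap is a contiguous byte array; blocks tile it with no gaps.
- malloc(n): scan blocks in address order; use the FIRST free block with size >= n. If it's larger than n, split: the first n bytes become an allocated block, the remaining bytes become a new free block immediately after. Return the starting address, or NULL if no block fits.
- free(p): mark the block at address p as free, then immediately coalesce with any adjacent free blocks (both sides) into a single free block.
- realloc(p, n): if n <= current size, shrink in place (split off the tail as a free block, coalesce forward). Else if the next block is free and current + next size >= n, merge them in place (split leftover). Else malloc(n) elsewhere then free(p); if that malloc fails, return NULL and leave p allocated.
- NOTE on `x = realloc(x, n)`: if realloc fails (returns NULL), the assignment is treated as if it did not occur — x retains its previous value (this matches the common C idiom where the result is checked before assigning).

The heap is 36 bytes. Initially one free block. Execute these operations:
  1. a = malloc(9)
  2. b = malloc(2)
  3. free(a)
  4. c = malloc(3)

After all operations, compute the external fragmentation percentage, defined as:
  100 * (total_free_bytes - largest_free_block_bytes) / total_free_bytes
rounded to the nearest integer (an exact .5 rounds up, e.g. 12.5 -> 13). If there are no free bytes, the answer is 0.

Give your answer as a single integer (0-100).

Answer: 19

Derivation:
Op 1: a = malloc(9) -> a = 0; heap: [0-8 ALLOC][9-35 FREE]
Op 2: b = malloc(2) -> b = 9; heap: [0-8 ALLOC][9-10 ALLOC][11-35 FREE]
Op 3: free(a) -> (freed a); heap: [0-8 FREE][9-10 ALLOC][11-35 FREE]
Op 4: c = malloc(3) -> c = 0; heap: [0-2 ALLOC][3-8 FREE][9-10 ALLOC][11-35 FREE]
Free blocks: [6 25] total_free=31 largest=25 -> 100*(31-25)/31 = 600/31 ≈ 19.355 -> rounds to 19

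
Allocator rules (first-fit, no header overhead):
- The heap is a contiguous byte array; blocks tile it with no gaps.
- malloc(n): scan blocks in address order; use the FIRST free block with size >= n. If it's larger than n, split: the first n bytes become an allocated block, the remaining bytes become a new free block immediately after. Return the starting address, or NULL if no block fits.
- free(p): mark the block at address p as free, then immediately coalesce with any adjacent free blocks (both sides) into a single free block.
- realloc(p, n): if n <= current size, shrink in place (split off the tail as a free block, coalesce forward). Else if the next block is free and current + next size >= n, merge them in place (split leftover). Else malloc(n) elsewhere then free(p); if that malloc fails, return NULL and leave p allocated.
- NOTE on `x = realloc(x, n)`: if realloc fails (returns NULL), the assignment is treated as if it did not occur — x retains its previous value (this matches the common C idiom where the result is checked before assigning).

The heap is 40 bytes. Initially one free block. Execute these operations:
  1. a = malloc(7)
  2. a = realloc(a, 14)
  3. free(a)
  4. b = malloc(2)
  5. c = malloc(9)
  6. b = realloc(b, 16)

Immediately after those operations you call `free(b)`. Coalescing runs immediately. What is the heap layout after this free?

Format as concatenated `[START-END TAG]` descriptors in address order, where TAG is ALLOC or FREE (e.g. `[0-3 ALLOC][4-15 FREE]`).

Answer: [0-1 FREE][2-10 ALLOC][11-39 FREE]

Derivation:
Op 1: a = malloc(7) -> a = 0; heap: [0-6 ALLOC][7-39 FREE]
Op 2: a = realloc(a, 14) -> a = 0; heap: [0-13 ALLOC][14-39 FREE]
Op 3: free(a) -> (freed a); heap: [0-39 FREE]
Op 4: b = malloc(2) -> b = 0; heap: [0-1 ALLOC][2-39 FREE]
Op 5: c = malloc(9) -> c = 2; heap: [0-1 ALLOC][2-10 ALLOC][11-39 FREE]
Op 6: b = realloc(b, 16) -> b = 11; heap: [0-1 FREE][2-10 ALLOC][11-26 ALLOC][27-39 FREE]
free(b): b = 11 -> block [11-26 ALLOC]; mark free, coalesce with adjacent free neighbors -> [0-1 FREE][2-10 ALLOC][11-39 FREE]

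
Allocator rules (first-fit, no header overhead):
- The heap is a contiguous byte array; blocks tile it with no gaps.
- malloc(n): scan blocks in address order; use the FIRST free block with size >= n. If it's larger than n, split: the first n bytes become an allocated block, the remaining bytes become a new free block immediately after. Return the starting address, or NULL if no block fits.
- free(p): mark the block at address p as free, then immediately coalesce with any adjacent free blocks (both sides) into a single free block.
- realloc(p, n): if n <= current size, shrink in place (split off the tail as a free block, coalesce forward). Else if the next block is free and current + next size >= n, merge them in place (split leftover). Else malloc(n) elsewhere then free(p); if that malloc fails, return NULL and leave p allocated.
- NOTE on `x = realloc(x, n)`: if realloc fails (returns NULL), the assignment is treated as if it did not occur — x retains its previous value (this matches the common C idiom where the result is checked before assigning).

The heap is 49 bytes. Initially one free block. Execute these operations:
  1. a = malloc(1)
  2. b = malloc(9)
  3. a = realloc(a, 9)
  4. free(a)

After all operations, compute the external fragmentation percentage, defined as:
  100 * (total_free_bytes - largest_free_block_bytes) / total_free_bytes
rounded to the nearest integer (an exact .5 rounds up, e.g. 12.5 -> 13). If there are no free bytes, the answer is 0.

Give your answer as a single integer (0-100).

Answer: 3

Derivation:
Op 1: a = malloc(1) -> a = 0; heap: [0-0 ALLOC][1-48 FREE]
Op 2: b = malloc(9) -> b = 1; heap: [0-0 ALLOC][1-9 ALLOC][10-48 FREE]
Op 3: a = realloc(a, 9) -> a = 10; heap: [0-0 FREE][1-9 ALLOC][10-18 ALLOC][19-48 FREE]
Op 4: free(a) -> (freed a); heap: [0-0 FREE][1-9 ALLOC][10-48 FREE]
Free blocks: [1 39] total_free=40 largest=39 -> 100*(40-39)/40 = 100/40 = 2.5 -> rounds to 3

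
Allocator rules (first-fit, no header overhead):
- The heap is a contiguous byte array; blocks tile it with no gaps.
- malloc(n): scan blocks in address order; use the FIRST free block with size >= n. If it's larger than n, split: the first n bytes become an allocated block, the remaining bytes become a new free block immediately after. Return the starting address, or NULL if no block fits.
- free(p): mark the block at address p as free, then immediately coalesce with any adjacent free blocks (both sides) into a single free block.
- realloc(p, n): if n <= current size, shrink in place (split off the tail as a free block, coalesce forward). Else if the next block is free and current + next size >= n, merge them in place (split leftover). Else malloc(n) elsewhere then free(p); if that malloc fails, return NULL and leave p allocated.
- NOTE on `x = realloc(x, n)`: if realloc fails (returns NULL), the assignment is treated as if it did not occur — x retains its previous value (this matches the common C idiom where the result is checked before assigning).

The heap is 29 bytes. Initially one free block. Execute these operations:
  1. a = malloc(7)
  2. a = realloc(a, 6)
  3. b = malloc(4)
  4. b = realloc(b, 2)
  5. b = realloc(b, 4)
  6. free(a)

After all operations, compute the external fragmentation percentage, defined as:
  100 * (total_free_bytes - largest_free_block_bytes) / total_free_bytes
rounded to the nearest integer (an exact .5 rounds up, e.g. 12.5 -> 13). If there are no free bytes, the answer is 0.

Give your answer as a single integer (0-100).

Answer: 24

Derivation:
Op 1: a = malloc(7) -> a = 0; heap: [0-6 ALLOC][7-28 FREE]
Op 2: a = realloc(a, 6) -> a = 0; heap: [0-5 ALLOC][6-28 FREE]
Op 3: b = malloc(4) -> b = 6; heap: [0-5 ALLOC][6-9 ALLOC][10-28 FREE]
Op 4: b = realloc(b, 2) -> b = 6; heap: [0-5 ALLOC][6-7 ALLOC][8-28 FREE]
Op 5: b = realloc(b, 4) -> b = 6; heap: [0-5 ALLOC][6-9 ALLOC][10-28 FREE]
Op 6: free(a) -> (freed a); heap: [0-5 FREE][6-9 ALLOC][10-28 FREE]
Free blocks: [6 19] total_free=25 largest=19 -> 100*(25-19)/25 = 600/25 = 24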